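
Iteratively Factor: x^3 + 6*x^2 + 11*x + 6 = (x + 3)*(x^2 + 3*x + 2) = (x + 2)*(x + 3)*(x + 1)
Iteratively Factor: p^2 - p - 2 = (p - 2)*(p + 1)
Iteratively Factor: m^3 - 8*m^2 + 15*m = (m - 5)*(m^2 - 3*m) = (m - 5)*(m - 3)*(m)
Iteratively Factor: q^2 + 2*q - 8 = (q + 4)*(q - 2)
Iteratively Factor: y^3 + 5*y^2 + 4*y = (y + 1)*(y^2 + 4*y) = (y + 1)*(y + 4)*(y)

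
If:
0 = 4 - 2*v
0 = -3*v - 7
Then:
No Solution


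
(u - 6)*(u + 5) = u^2 - u - 30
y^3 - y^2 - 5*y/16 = y*(y - 5/4)*(y + 1/4)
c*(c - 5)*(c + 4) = c^3 - c^2 - 20*c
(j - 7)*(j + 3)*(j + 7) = j^3 + 3*j^2 - 49*j - 147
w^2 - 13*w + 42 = (w - 7)*(w - 6)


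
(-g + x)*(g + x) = -g^2 + x^2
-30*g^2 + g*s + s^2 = (-5*g + s)*(6*g + s)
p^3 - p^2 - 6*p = p*(p - 3)*(p + 2)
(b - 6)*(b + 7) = b^2 + b - 42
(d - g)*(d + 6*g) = d^2 + 5*d*g - 6*g^2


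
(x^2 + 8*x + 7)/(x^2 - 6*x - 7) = (x + 7)/(x - 7)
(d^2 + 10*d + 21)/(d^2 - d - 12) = (d + 7)/(d - 4)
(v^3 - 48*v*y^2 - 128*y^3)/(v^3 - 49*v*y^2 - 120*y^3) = (v^2 + 8*v*y + 16*y^2)/(v^2 + 8*v*y + 15*y^2)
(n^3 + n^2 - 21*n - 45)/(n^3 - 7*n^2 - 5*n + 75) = (n + 3)/(n - 5)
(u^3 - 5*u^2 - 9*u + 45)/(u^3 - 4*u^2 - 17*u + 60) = (u + 3)/(u + 4)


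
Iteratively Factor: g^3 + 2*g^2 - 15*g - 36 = (g - 4)*(g^2 + 6*g + 9) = (g - 4)*(g + 3)*(g + 3)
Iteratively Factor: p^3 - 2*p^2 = (p)*(p^2 - 2*p) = p*(p - 2)*(p)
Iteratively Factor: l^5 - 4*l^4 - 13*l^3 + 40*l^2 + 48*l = (l - 4)*(l^4 - 13*l^2 - 12*l) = l*(l - 4)*(l^3 - 13*l - 12) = l*(l - 4)^2*(l^2 + 4*l + 3) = l*(l - 4)^2*(l + 3)*(l + 1)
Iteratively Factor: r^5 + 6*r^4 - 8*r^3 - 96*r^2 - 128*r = (r + 2)*(r^4 + 4*r^3 - 16*r^2 - 64*r) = (r - 4)*(r + 2)*(r^3 + 8*r^2 + 16*r) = r*(r - 4)*(r + 2)*(r^2 + 8*r + 16) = r*(r - 4)*(r + 2)*(r + 4)*(r + 4)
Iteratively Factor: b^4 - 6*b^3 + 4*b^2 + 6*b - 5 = (b + 1)*(b^3 - 7*b^2 + 11*b - 5) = (b - 5)*(b + 1)*(b^2 - 2*b + 1) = (b - 5)*(b - 1)*(b + 1)*(b - 1)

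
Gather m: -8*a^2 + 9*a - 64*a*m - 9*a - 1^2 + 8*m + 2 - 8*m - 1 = -8*a^2 - 64*a*m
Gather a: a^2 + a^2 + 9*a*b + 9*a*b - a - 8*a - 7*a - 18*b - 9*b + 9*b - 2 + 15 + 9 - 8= 2*a^2 + a*(18*b - 16) - 18*b + 14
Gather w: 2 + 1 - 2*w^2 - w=-2*w^2 - w + 3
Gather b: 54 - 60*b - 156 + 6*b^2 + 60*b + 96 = 6*b^2 - 6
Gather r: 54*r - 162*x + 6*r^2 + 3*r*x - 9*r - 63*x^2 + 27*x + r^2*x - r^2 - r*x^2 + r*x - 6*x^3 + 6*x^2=r^2*(x + 5) + r*(-x^2 + 4*x + 45) - 6*x^3 - 57*x^2 - 135*x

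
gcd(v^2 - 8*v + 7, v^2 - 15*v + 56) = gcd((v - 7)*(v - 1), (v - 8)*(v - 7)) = v - 7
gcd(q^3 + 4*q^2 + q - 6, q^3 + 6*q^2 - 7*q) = q - 1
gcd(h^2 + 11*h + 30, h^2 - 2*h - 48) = h + 6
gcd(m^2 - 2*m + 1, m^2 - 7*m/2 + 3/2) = 1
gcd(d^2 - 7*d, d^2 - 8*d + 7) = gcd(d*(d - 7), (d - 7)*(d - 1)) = d - 7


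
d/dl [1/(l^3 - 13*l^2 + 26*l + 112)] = (-3*l^2 + 26*l - 26)/(l^3 - 13*l^2 + 26*l + 112)^2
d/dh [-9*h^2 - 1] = -18*h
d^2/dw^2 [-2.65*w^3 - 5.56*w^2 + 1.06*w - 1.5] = -15.9*w - 11.12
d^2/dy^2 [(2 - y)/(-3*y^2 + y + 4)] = 2*((7 - 9*y)*(-3*y^2 + y + 4) - (y - 2)*(6*y - 1)^2)/(-3*y^2 + y + 4)^3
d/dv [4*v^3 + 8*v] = 12*v^2 + 8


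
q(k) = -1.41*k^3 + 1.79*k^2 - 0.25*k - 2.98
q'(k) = -4.23*k^2 + 3.58*k - 0.25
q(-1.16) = 1.92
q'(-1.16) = -10.09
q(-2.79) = 42.27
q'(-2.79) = -43.16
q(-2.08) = 17.97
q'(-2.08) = -26.00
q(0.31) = -2.93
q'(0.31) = 0.45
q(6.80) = -365.26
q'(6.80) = -171.50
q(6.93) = -388.01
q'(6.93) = -178.59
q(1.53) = -4.22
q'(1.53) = -4.67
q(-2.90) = 47.19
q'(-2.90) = -46.21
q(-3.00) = 51.95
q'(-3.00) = -49.06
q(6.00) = -244.60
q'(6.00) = -131.05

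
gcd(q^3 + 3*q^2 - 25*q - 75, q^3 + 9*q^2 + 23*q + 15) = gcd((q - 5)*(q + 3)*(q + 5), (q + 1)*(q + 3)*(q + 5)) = q^2 + 8*q + 15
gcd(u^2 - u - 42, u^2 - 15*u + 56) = u - 7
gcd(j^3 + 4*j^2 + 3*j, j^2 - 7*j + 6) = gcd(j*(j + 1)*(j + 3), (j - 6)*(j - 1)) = 1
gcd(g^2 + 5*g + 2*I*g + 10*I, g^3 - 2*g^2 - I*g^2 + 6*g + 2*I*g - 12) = g + 2*I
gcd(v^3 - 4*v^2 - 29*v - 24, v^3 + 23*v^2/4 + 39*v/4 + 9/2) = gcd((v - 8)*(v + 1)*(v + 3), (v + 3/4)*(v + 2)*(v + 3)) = v + 3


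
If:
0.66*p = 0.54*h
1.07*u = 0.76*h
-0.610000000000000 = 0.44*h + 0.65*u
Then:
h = -0.68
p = -0.55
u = -0.48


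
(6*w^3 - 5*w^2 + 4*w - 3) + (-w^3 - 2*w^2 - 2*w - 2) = 5*w^3 - 7*w^2 + 2*w - 5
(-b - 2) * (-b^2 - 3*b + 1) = b^3 + 5*b^2 + 5*b - 2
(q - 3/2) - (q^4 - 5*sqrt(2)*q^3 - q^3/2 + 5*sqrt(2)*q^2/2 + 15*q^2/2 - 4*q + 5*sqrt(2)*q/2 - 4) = -q^4 + q^3/2 + 5*sqrt(2)*q^3 - 15*q^2/2 - 5*sqrt(2)*q^2/2 - 5*sqrt(2)*q/2 + 5*q + 5/2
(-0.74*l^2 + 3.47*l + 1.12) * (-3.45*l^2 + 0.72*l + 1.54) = 2.553*l^4 - 12.5043*l^3 - 2.5052*l^2 + 6.1502*l + 1.7248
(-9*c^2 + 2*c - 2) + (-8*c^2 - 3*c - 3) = -17*c^2 - c - 5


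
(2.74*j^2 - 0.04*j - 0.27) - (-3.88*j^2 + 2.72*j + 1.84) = 6.62*j^2 - 2.76*j - 2.11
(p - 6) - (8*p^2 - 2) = -8*p^2 + p - 4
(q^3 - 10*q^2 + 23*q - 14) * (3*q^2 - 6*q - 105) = 3*q^5 - 36*q^4 + 24*q^3 + 870*q^2 - 2331*q + 1470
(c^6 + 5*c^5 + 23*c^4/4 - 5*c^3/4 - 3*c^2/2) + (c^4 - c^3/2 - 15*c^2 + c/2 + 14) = c^6 + 5*c^5 + 27*c^4/4 - 7*c^3/4 - 33*c^2/2 + c/2 + 14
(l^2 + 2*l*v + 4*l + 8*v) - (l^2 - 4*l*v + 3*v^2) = 6*l*v + 4*l - 3*v^2 + 8*v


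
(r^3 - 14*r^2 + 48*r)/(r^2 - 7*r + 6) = r*(r - 8)/(r - 1)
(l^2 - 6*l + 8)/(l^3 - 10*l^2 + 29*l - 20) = (l - 2)/(l^2 - 6*l + 5)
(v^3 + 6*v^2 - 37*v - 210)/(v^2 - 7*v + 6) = (v^2 + 12*v + 35)/(v - 1)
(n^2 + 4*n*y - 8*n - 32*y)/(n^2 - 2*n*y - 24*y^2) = (8 - n)/(-n + 6*y)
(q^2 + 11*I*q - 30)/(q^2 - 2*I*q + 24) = (q^2 + 11*I*q - 30)/(q^2 - 2*I*q + 24)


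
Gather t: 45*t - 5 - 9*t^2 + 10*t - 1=-9*t^2 + 55*t - 6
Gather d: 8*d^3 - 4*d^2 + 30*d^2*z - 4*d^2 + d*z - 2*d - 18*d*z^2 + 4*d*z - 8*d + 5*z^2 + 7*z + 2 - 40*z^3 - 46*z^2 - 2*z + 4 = 8*d^3 + d^2*(30*z - 8) + d*(-18*z^2 + 5*z - 10) - 40*z^3 - 41*z^2 + 5*z + 6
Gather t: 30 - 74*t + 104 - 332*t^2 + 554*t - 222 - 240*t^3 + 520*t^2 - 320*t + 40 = -240*t^3 + 188*t^2 + 160*t - 48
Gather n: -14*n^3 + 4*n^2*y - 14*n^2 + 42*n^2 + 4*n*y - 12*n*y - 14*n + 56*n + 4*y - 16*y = -14*n^3 + n^2*(4*y + 28) + n*(42 - 8*y) - 12*y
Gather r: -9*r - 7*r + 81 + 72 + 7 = 160 - 16*r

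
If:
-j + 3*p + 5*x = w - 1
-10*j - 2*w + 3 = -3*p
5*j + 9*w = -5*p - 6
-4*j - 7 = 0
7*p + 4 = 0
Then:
No Solution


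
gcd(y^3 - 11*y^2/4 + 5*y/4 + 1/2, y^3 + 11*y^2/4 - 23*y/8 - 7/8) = y^2 - 3*y/4 - 1/4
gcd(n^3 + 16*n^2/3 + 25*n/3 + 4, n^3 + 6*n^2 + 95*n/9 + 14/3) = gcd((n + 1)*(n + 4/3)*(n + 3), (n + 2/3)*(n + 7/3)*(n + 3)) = n + 3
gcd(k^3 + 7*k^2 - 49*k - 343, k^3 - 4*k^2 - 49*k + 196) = k^2 - 49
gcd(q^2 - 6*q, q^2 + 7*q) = q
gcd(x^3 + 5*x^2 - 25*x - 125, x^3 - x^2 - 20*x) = x - 5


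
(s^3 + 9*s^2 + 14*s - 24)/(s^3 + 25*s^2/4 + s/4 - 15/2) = 4*(s + 4)/(4*s + 5)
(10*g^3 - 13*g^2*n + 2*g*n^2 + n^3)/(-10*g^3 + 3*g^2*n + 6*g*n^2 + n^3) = (-2*g + n)/(2*g + n)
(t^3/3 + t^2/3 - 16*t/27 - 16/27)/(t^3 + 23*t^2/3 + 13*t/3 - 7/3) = (9*t^2 - 16)/(9*(3*t^2 + 20*t - 7))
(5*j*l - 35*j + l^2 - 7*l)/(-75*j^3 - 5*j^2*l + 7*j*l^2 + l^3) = (7 - l)/(15*j^2 - 2*j*l - l^2)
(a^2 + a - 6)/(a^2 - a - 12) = (a - 2)/(a - 4)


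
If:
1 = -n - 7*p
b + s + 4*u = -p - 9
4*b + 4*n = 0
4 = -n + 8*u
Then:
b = 4 - 8*u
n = 8*u - 4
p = 3/7 - 8*u/7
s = 36*u/7 - 94/7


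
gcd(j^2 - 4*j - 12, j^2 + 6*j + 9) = 1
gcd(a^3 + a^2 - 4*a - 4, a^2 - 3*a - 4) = a + 1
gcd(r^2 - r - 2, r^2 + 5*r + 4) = r + 1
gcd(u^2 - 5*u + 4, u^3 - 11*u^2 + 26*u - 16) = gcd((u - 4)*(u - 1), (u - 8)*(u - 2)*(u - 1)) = u - 1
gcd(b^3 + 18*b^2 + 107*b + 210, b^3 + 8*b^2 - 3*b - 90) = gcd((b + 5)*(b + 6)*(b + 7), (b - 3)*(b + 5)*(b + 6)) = b^2 + 11*b + 30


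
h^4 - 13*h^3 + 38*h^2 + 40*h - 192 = (h - 8)*(h - 4)*(h - 3)*(h + 2)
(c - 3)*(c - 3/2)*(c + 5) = c^3 + c^2/2 - 18*c + 45/2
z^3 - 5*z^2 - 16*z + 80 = (z - 5)*(z - 4)*(z + 4)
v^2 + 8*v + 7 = (v + 1)*(v + 7)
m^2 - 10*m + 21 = (m - 7)*(m - 3)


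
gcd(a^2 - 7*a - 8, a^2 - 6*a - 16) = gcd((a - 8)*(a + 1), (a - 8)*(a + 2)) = a - 8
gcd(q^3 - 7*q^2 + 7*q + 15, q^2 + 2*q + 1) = q + 1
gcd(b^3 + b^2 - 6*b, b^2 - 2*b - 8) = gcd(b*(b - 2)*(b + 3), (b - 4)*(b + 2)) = 1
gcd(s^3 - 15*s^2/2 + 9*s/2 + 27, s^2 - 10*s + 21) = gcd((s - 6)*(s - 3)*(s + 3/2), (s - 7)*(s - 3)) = s - 3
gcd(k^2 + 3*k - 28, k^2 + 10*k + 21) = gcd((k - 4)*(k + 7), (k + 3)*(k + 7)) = k + 7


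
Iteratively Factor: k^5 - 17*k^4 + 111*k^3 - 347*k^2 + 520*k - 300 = (k - 3)*(k^4 - 14*k^3 + 69*k^2 - 140*k + 100) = (k - 5)*(k - 3)*(k^3 - 9*k^2 + 24*k - 20) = (k - 5)*(k - 3)*(k - 2)*(k^2 - 7*k + 10) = (k - 5)^2*(k - 3)*(k - 2)*(k - 2)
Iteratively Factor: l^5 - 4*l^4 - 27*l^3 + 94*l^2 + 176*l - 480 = (l - 5)*(l^4 + l^3 - 22*l^2 - 16*l + 96) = (l - 5)*(l + 3)*(l^3 - 2*l^2 - 16*l + 32) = (l - 5)*(l + 3)*(l + 4)*(l^2 - 6*l + 8) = (l - 5)*(l - 4)*(l + 3)*(l + 4)*(l - 2)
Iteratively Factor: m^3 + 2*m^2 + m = (m + 1)*(m^2 + m) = m*(m + 1)*(m + 1)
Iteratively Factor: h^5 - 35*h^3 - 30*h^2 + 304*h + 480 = (h + 3)*(h^4 - 3*h^3 - 26*h^2 + 48*h + 160) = (h + 3)*(h + 4)*(h^3 - 7*h^2 + 2*h + 40) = (h - 5)*(h + 3)*(h + 4)*(h^2 - 2*h - 8) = (h - 5)*(h - 4)*(h + 3)*(h + 4)*(h + 2)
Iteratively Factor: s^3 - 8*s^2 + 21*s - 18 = (s - 3)*(s^2 - 5*s + 6) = (s - 3)^2*(s - 2)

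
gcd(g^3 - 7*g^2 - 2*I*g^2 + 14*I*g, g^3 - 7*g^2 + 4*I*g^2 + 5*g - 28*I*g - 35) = g - 7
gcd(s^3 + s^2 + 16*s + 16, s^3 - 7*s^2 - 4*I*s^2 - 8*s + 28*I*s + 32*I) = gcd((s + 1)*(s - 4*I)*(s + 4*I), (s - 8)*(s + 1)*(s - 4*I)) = s^2 + s*(1 - 4*I) - 4*I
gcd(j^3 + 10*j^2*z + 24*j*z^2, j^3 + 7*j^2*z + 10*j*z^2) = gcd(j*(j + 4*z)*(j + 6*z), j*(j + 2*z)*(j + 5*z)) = j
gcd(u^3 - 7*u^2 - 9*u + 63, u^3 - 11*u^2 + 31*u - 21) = u^2 - 10*u + 21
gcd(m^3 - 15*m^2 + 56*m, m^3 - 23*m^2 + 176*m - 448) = m^2 - 15*m + 56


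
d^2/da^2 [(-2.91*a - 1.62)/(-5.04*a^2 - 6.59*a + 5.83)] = ((2.91*a + 1.62)*(10.08*a + 6.59)*(20.16*a + 13.18) - (87.9984*a + 54.6834)*(5.04*a^2 + 6.59*a - 5.83))/(5.04*a^2 + 6.59*a - 5.83)^3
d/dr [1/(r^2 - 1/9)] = -162*r/(9*r^2 - 1)^2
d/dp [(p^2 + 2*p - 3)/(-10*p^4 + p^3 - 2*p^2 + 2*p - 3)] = p*(20*p^4 + 59*p^3 - 124*p^2 + 15*p - 18)/(100*p^8 - 20*p^7 + 41*p^6 - 44*p^5 + 68*p^4 - 14*p^3 + 16*p^2 - 12*p + 9)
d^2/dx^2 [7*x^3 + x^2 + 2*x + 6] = 42*x + 2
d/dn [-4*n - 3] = -4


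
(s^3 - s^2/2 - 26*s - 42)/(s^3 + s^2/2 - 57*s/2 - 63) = (s + 2)/(s + 3)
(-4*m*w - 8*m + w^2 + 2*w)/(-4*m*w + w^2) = (w + 2)/w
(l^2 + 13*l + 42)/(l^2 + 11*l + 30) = (l + 7)/(l + 5)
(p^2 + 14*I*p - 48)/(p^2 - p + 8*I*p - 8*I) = (p + 6*I)/(p - 1)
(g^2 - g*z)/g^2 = (g - z)/g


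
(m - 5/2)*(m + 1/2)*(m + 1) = m^3 - m^2 - 13*m/4 - 5/4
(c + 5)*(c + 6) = c^2 + 11*c + 30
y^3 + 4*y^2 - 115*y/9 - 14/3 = (y - 7/3)*(y + 1/3)*(y + 6)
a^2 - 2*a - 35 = (a - 7)*(a + 5)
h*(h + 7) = h^2 + 7*h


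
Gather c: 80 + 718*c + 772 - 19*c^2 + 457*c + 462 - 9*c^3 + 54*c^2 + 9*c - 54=-9*c^3 + 35*c^2 + 1184*c + 1260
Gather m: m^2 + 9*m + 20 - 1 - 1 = m^2 + 9*m + 18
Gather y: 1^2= 1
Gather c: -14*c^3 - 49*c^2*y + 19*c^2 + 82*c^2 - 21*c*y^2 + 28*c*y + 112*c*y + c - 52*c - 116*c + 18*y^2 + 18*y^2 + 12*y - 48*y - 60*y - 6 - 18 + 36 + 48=-14*c^3 + c^2*(101 - 49*y) + c*(-21*y^2 + 140*y - 167) + 36*y^2 - 96*y + 60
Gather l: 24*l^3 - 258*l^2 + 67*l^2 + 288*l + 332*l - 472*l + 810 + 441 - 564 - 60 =24*l^3 - 191*l^2 + 148*l + 627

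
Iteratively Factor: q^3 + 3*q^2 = (q)*(q^2 + 3*q) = q*(q + 3)*(q)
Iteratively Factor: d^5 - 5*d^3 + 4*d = (d + 1)*(d^4 - d^3 - 4*d^2 + 4*d) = (d + 1)*(d + 2)*(d^3 - 3*d^2 + 2*d) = d*(d + 1)*(d + 2)*(d^2 - 3*d + 2) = d*(d - 2)*(d + 1)*(d + 2)*(d - 1)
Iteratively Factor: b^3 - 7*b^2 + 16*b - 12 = (b - 3)*(b^2 - 4*b + 4) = (b - 3)*(b - 2)*(b - 2)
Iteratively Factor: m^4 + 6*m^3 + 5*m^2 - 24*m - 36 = (m + 2)*(m^3 + 4*m^2 - 3*m - 18) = (m + 2)*(m + 3)*(m^2 + m - 6) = (m - 2)*(m + 2)*(m + 3)*(m + 3)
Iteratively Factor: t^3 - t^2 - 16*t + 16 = (t - 4)*(t^2 + 3*t - 4) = (t - 4)*(t - 1)*(t + 4)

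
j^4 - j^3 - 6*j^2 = j^2*(j - 3)*(j + 2)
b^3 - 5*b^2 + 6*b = b*(b - 3)*(b - 2)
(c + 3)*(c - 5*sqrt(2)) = c^2 - 5*sqrt(2)*c + 3*c - 15*sqrt(2)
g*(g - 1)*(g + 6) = g^3 + 5*g^2 - 6*g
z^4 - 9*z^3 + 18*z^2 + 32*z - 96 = (z - 4)^2*(z - 3)*(z + 2)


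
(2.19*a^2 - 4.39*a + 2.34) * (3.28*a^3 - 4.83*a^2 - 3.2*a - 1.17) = 7.1832*a^5 - 24.9769*a^4 + 21.8709*a^3 + 0.1835*a^2 - 2.3517*a - 2.7378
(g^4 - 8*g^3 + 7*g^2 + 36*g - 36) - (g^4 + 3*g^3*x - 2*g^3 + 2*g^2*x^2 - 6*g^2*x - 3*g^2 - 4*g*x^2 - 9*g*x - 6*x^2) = -3*g^3*x - 6*g^3 - 2*g^2*x^2 + 6*g^2*x + 10*g^2 + 4*g*x^2 + 9*g*x + 36*g + 6*x^2 - 36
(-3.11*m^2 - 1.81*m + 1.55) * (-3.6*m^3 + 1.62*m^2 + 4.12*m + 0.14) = 11.196*m^5 + 1.4778*m^4 - 21.3254*m^3 - 5.3816*m^2 + 6.1326*m + 0.217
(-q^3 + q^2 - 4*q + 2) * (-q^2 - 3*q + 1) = q^5 + 2*q^4 + 11*q^2 - 10*q + 2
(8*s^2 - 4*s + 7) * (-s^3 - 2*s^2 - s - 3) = -8*s^5 - 12*s^4 - 7*s^3 - 34*s^2 + 5*s - 21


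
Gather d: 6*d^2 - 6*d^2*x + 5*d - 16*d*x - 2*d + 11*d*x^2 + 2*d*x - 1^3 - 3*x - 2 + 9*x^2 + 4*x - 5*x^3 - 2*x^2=d^2*(6 - 6*x) + d*(11*x^2 - 14*x + 3) - 5*x^3 + 7*x^2 + x - 3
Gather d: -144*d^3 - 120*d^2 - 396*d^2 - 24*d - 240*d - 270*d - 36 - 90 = -144*d^3 - 516*d^2 - 534*d - 126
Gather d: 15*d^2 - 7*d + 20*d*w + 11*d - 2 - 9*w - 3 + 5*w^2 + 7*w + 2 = 15*d^2 + d*(20*w + 4) + 5*w^2 - 2*w - 3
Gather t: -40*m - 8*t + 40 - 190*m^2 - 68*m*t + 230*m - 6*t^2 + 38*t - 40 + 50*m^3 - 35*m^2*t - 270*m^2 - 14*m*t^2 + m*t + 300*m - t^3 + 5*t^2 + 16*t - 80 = 50*m^3 - 460*m^2 + 490*m - t^3 + t^2*(-14*m - 1) + t*(-35*m^2 - 67*m + 46) - 80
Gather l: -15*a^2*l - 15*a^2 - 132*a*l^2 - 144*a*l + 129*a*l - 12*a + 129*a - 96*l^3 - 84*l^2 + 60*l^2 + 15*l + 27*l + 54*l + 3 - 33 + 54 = -15*a^2 + 117*a - 96*l^3 + l^2*(-132*a - 24) + l*(-15*a^2 - 15*a + 96) + 24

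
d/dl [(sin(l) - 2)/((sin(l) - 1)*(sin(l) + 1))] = (4*sin(l) + cos(l)^2 - 2)/cos(l)^3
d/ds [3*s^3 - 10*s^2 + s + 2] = 9*s^2 - 20*s + 1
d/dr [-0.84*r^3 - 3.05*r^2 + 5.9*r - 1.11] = -2.52*r^2 - 6.1*r + 5.9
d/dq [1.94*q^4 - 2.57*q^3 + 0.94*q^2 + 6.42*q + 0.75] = 7.76*q^3 - 7.71*q^2 + 1.88*q + 6.42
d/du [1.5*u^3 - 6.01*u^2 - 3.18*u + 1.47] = 4.5*u^2 - 12.02*u - 3.18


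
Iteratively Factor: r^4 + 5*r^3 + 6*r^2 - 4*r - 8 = (r - 1)*(r^3 + 6*r^2 + 12*r + 8) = (r - 1)*(r + 2)*(r^2 + 4*r + 4) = (r - 1)*(r + 2)^2*(r + 2)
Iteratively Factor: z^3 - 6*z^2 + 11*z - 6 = (z - 1)*(z^2 - 5*z + 6) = (z - 3)*(z - 1)*(z - 2)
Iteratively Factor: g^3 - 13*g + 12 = (g - 1)*(g^2 + g - 12) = (g - 3)*(g - 1)*(g + 4)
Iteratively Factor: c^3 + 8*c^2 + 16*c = (c)*(c^2 + 8*c + 16) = c*(c + 4)*(c + 4)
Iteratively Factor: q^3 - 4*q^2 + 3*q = (q - 1)*(q^2 - 3*q) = (q - 3)*(q - 1)*(q)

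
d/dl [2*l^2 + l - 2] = 4*l + 1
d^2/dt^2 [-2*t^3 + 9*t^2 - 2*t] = 18 - 12*t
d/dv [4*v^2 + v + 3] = 8*v + 1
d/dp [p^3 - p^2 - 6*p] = 3*p^2 - 2*p - 6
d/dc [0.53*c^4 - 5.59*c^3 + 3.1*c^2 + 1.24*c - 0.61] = 2.12*c^3 - 16.77*c^2 + 6.2*c + 1.24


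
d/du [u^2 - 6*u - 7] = 2*u - 6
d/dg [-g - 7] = -1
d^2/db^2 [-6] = 0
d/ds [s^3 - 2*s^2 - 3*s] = 3*s^2 - 4*s - 3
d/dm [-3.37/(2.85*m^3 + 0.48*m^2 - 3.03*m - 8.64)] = (28.8135*m^2 + 3.2352*m - 10.2111)/(2.85*m^3 + 0.48*m^2 - 3.03*m - 8.64)^2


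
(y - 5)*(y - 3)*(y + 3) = y^3 - 5*y^2 - 9*y + 45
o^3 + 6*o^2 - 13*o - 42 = (o - 3)*(o + 2)*(o + 7)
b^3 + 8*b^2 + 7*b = b*(b + 1)*(b + 7)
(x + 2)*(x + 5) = x^2 + 7*x + 10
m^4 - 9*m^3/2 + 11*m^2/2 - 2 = (m - 2)^2*(m - 1)*(m + 1/2)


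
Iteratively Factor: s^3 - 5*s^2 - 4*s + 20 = (s - 5)*(s^2 - 4) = (s - 5)*(s + 2)*(s - 2)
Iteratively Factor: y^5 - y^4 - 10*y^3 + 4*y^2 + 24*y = (y - 3)*(y^4 + 2*y^3 - 4*y^2 - 8*y) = (y - 3)*(y + 2)*(y^3 - 4*y) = (y - 3)*(y - 2)*(y + 2)*(y^2 + 2*y) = y*(y - 3)*(y - 2)*(y + 2)*(y + 2)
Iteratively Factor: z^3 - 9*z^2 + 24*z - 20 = (z - 2)*(z^2 - 7*z + 10) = (z - 5)*(z - 2)*(z - 2)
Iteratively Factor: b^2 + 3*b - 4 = (b + 4)*(b - 1)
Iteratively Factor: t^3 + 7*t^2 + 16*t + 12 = (t + 2)*(t^2 + 5*t + 6) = (t + 2)^2*(t + 3)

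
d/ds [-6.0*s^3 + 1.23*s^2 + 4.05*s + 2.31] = -18.0*s^2 + 2.46*s + 4.05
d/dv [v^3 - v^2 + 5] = v*(3*v - 2)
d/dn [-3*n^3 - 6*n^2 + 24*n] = -9*n^2 - 12*n + 24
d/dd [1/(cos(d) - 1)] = sin(d)/(cos(d) - 1)^2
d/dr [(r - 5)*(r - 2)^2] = 3*(r - 4)*(r - 2)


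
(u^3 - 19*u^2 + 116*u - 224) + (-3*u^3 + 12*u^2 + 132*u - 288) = -2*u^3 - 7*u^2 + 248*u - 512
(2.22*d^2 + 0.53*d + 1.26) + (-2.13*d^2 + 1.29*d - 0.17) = 0.0900000000000003*d^2 + 1.82*d + 1.09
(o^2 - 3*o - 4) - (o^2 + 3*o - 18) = 14 - 6*o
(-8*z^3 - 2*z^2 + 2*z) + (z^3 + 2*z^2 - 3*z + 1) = -7*z^3 - z + 1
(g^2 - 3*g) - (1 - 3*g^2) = 4*g^2 - 3*g - 1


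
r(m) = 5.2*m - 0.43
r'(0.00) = 5.20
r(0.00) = -0.43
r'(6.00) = 5.20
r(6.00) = 30.77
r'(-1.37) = 5.20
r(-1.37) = -7.55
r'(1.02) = 5.20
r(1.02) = 4.87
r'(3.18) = 5.20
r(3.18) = 16.11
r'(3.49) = 5.20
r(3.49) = 17.72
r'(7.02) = 5.20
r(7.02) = 36.07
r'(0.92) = 5.20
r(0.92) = 4.35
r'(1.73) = 5.20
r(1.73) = 8.57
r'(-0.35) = 5.20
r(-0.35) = -2.25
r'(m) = 5.20000000000000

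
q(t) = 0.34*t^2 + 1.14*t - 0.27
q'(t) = 0.68*t + 1.14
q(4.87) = 13.35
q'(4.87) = 4.45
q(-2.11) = -1.16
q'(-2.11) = -0.29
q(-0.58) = -0.82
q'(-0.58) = 0.75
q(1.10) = 1.40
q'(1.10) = 1.89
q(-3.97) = 0.56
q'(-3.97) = -1.56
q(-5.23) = 3.07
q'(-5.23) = -2.42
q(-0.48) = -0.74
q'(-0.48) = 0.81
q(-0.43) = -0.70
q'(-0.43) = 0.85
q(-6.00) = 5.13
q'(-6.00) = -2.94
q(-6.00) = 5.13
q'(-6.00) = -2.94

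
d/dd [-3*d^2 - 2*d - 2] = -6*d - 2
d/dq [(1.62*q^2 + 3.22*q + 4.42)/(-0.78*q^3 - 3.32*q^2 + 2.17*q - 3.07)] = (1.2636*q^4 + 5.0232*q^3 + 24.5486*q^2 + 19.402*q - 19.4768)/(0.6084*q^6 + 5.1792*q^5 + 7.6372*q^4 - 9.6196*q^3 + 25.0937*q^2 - 13.3238*q + 9.4249)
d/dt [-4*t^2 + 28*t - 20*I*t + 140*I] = -8*t + 28 - 20*I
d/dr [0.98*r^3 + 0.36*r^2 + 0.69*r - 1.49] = 2.94*r^2 + 0.72*r + 0.69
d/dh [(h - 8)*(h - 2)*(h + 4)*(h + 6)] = 4*h^3 - 120*h - 80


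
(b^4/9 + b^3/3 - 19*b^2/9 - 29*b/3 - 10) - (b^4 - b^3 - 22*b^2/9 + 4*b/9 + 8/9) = -8*b^4/9 + 4*b^3/3 + b^2/3 - 91*b/9 - 98/9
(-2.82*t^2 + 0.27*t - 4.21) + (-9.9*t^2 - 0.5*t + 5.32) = -12.72*t^2 - 0.23*t + 1.11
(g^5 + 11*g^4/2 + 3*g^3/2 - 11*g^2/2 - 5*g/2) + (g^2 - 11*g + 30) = g^5 + 11*g^4/2 + 3*g^3/2 - 9*g^2/2 - 27*g/2 + 30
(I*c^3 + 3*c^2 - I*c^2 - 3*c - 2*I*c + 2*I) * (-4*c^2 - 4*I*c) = -4*I*c^5 - 8*c^4 + 4*I*c^4 + 8*c^3 - 4*I*c^3 - 8*c^2 + 4*I*c^2 + 8*c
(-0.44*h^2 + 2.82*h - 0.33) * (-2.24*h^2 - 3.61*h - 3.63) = 0.9856*h^4 - 4.7284*h^3 - 7.8438*h^2 - 9.0453*h + 1.1979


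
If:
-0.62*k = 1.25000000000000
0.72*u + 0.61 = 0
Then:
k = -2.02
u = -0.85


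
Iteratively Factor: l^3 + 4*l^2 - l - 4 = (l - 1)*(l^2 + 5*l + 4) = (l - 1)*(l + 4)*(l + 1)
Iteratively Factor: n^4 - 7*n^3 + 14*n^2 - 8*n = (n)*(n^3 - 7*n^2 + 14*n - 8) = n*(n - 1)*(n^2 - 6*n + 8) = n*(n - 4)*(n - 1)*(n - 2)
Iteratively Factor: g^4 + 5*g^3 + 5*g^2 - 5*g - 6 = (g + 3)*(g^3 + 2*g^2 - g - 2) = (g - 1)*(g + 3)*(g^2 + 3*g + 2) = (g - 1)*(g + 2)*(g + 3)*(g + 1)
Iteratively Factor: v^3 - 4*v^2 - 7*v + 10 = (v - 1)*(v^2 - 3*v - 10) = (v - 5)*(v - 1)*(v + 2)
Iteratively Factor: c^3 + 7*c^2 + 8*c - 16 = (c - 1)*(c^2 + 8*c + 16) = (c - 1)*(c + 4)*(c + 4)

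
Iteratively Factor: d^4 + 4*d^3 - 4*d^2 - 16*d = (d + 4)*(d^3 - 4*d) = (d + 2)*(d + 4)*(d^2 - 2*d) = (d - 2)*(d + 2)*(d + 4)*(d)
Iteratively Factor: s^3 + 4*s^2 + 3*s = (s + 1)*(s^2 + 3*s) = (s + 1)*(s + 3)*(s)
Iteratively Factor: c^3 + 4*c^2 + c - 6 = (c + 3)*(c^2 + c - 2) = (c + 2)*(c + 3)*(c - 1)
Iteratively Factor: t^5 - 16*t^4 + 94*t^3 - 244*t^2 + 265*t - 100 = (t - 4)*(t^4 - 12*t^3 + 46*t^2 - 60*t + 25) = (t - 5)*(t - 4)*(t^3 - 7*t^2 + 11*t - 5) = (t - 5)^2*(t - 4)*(t^2 - 2*t + 1) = (t - 5)^2*(t - 4)*(t - 1)*(t - 1)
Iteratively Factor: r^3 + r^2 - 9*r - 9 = (r - 3)*(r^2 + 4*r + 3) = (r - 3)*(r + 3)*(r + 1)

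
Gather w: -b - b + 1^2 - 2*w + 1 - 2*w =-2*b - 4*w + 2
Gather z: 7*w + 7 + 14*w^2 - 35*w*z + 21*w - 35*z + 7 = 14*w^2 + 28*w + z*(-35*w - 35) + 14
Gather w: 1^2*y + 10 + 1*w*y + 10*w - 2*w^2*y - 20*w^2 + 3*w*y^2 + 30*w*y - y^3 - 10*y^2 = w^2*(-2*y - 20) + w*(3*y^2 + 31*y + 10) - y^3 - 10*y^2 + y + 10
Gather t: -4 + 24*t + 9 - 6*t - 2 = 18*t + 3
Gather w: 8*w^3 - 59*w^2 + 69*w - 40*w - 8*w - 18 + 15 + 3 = 8*w^3 - 59*w^2 + 21*w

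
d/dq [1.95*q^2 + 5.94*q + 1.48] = 3.9*q + 5.94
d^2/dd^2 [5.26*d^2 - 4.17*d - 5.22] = 10.5200000000000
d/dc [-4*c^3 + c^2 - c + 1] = -12*c^2 + 2*c - 1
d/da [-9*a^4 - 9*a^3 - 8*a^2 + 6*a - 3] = -36*a^3 - 27*a^2 - 16*a + 6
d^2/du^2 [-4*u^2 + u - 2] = -8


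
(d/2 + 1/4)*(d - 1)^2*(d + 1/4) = d^4/2 - 5*d^3/8 - 3*d^2/16 + d/4 + 1/16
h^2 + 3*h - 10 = (h - 2)*(h + 5)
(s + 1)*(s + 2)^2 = s^3 + 5*s^2 + 8*s + 4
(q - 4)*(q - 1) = q^2 - 5*q + 4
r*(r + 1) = r^2 + r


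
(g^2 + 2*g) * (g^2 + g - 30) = g^4 + 3*g^3 - 28*g^2 - 60*g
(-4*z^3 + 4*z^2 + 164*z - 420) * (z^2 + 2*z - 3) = -4*z^5 - 4*z^4 + 184*z^3 - 104*z^2 - 1332*z + 1260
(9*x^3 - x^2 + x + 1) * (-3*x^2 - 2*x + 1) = -27*x^5 - 15*x^4 + 8*x^3 - 6*x^2 - x + 1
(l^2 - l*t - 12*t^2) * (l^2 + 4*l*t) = l^4 + 3*l^3*t - 16*l^2*t^2 - 48*l*t^3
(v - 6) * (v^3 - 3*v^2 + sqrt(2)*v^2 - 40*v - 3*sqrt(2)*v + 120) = v^4 - 9*v^3 + sqrt(2)*v^3 - 22*v^2 - 9*sqrt(2)*v^2 + 18*sqrt(2)*v + 360*v - 720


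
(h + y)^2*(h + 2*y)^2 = h^4 + 6*h^3*y + 13*h^2*y^2 + 12*h*y^3 + 4*y^4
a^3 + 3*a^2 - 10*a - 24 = (a - 3)*(a + 2)*(a + 4)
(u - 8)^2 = u^2 - 16*u + 64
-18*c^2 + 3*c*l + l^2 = (-3*c + l)*(6*c + l)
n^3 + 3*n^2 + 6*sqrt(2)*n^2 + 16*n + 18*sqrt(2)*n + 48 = (n + 3)*(n + 2*sqrt(2))*(n + 4*sqrt(2))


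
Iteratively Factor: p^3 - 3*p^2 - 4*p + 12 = (p + 2)*(p^2 - 5*p + 6) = (p - 2)*(p + 2)*(p - 3)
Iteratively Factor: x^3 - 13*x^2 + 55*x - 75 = (x - 5)*(x^2 - 8*x + 15) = (x - 5)^2*(x - 3)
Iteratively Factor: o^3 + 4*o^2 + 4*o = (o + 2)*(o^2 + 2*o) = (o + 2)^2*(o)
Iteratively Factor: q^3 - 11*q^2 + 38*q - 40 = (q - 5)*(q^2 - 6*q + 8) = (q - 5)*(q - 2)*(q - 4)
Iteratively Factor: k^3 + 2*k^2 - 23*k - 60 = (k - 5)*(k^2 + 7*k + 12) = (k - 5)*(k + 4)*(k + 3)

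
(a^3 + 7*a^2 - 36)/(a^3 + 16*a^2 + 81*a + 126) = (a - 2)/(a + 7)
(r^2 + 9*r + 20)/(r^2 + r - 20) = (r + 4)/(r - 4)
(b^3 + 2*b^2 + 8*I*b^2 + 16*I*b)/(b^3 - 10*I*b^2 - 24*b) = (b^2 + b*(2 + 8*I) + 16*I)/(b^2 - 10*I*b - 24)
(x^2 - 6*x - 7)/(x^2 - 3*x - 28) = (x + 1)/(x + 4)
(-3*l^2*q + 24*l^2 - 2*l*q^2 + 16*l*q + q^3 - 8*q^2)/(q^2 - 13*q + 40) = (-3*l^2 - 2*l*q + q^2)/(q - 5)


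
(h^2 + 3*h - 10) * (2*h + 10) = 2*h^3 + 16*h^2 + 10*h - 100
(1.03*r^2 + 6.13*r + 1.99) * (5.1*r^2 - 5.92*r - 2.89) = 5.253*r^4 + 25.1654*r^3 - 29.1173*r^2 - 29.4965*r - 5.7511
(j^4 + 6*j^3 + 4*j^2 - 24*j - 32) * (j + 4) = j^5 + 10*j^4 + 28*j^3 - 8*j^2 - 128*j - 128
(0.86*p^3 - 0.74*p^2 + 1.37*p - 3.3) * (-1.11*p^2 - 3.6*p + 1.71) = -0.9546*p^5 - 2.2746*p^4 + 2.6139*p^3 - 2.5344*p^2 + 14.2227*p - 5.643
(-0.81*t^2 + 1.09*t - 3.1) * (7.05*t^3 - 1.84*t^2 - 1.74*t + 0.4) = -5.7105*t^5 + 9.1749*t^4 - 22.4512*t^3 + 3.4834*t^2 + 5.83*t - 1.24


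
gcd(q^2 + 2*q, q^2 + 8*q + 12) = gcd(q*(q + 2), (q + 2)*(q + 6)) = q + 2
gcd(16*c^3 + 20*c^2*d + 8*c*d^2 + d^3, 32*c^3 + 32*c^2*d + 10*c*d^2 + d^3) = 8*c^2 + 6*c*d + d^2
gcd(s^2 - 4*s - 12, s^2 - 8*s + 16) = 1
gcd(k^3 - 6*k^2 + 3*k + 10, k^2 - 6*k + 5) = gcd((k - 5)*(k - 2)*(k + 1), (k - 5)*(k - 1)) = k - 5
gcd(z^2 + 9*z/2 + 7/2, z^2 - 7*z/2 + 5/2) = 1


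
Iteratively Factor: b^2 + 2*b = (b)*(b + 2)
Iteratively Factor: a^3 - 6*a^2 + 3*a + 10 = (a - 2)*(a^2 - 4*a - 5) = (a - 2)*(a + 1)*(a - 5)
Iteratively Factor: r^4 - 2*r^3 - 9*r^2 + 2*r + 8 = (r + 1)*(r^3 - 3*r^2 - 6*r + 8) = (r - 1)*(r + 1)*(r^2 - 2*r - 8) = (r - 4)*(r - 1)*(r + 1)*(r + 2)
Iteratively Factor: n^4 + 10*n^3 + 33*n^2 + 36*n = (n + 4)*(n^3 + 6*n^2 + 9*n) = n*(n + 4)*(n^2 + 6*n + 9) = n*(n + 3)*(n + 4)*(n + 3)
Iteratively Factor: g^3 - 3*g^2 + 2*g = (g)*(g^2 - 3*g + 2) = g*(g - 1)*(g - 2)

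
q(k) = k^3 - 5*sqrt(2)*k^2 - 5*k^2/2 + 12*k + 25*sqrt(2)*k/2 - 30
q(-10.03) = -2299.55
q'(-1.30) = 59.63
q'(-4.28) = 166.56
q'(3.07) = -0.81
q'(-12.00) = 691.38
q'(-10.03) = 523.48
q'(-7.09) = 316.20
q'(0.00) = 29.68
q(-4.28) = -410.75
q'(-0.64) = 43.16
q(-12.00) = -3492.37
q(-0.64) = -53.18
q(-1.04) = -72.34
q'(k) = 3*k^2 - 10*sqrt(2)*k - 5*k + 12 + 25*sqrt(2)/2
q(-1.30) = -86.95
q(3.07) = -0.16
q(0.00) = -30.00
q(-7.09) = -1077.93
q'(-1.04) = 52.83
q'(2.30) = 1.52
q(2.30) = -0.21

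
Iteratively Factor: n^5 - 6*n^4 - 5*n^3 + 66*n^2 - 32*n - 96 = (n + 3)*(n^4 - 9*n^3 + 22*n^2 - 32) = (n + 1)*(n + 3)*(n^3 - 10*n^2 + 32*n - 32) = (n - 2)*(n + 1)*(n + 3)*(n^2 - 8*n + 16) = (n - 4)*(n - 2)*(n + 1)*(n + 3)*(n - 4)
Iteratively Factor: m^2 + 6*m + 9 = (m + 3)*(m + 3)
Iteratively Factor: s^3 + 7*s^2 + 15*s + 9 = (s + 1)*(s^2 + 6*s + 9) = (s + 1)*(s + 3)*(s + 3)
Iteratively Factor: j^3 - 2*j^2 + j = (j - 1)*(j^2 - j) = (j - 1)^2*(j)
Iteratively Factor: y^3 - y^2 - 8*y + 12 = (y - 2)*(y^2 + y - 6) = (y - 2)^2*(y + 3)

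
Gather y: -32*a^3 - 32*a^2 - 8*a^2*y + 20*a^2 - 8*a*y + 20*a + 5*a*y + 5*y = -32*a^3 - 12*a^2 + 20*a + y*(-8*a^2 - 3*a + 5)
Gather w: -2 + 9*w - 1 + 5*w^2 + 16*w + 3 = 5*w^2 + 25*w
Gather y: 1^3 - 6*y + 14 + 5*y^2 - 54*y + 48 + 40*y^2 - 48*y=45*y^2 - 108*y + 63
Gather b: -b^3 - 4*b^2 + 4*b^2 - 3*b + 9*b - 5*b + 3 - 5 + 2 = -b^3 + b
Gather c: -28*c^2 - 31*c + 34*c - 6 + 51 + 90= -28*c^2 + 3*c + 135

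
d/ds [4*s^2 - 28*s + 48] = 8*s - 28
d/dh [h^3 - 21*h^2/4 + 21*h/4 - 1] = 3*h^2 - 21*h/2 + 21/4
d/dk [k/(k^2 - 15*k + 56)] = (56 - k^2)/(k^4 - 30*k^3 + 337*k^2 - 1680*k + 3136)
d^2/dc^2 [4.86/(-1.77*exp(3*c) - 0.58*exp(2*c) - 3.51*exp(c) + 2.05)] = (-4.86*(5.31*exp(2*c) + 1.16*exp(c) + 3.51)*(10.62*exp(2*c) + 2.32*exp(c) + 7.02)*exp(c) + (77.4198*exp(2*c) + 11.2752*exp(c) + 17.0586)*(1.77*exp(3*c) + 0.58*exp(2*c) + 3.51*exp(c) - 2.05))*exp(c)/(1.77*exp(3*c) + 0.58*exp(2*c) + 3.51*exp(c) - 2.05)^3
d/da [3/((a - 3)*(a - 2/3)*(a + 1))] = 9*(-9*a^2 + 16*a + 5)/(9*a^6 - 48*a^5 + 34*a^4 + 116*a^3 - 71*a^2 - 60*a + 36)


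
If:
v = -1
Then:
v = -1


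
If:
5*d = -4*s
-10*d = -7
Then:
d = 7/10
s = -7/8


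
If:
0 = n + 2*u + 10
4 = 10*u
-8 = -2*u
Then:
No Solution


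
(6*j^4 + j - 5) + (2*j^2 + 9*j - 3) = 6*j^4 + 2*j^2 + 10*j - 8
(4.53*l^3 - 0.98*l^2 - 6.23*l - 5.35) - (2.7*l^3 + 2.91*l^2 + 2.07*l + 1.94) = 1.83*l^3 - 3.89*l^2 - 8.3*l - 7.29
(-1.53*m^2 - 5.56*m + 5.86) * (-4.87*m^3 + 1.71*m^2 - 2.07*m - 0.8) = 7.4511*m^5 + 24.4609*m^4 - 34.8787*m^3 + 22.7538*m^2 - 7.6822*m - 4.688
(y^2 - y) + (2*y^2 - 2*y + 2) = 3*y^2 - 3*y + 2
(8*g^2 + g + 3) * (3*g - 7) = 24*g^3 - 53*g^2 + 2*g - 21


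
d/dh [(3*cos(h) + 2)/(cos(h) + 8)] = -22*sin(h)/(cos(h) + 8)^2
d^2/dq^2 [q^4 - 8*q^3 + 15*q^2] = 12*q^2 - 48*q + 30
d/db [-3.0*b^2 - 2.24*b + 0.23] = -6.0*b - 2.24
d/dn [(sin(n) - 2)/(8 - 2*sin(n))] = cos(n)/(sin(n) - 4)^2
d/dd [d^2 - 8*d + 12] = 2*d - 8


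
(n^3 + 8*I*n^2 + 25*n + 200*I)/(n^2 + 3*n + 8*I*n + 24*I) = (n^2 + 25)/(n + 3)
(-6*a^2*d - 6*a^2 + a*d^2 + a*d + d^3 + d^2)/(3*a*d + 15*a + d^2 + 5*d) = (-2*a*d - 2*a + d^2 + d)/(d + 5)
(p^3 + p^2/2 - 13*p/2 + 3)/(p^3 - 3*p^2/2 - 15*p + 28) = (2*p^2 + 5*p - 3)/(2*p^2 + p - 28)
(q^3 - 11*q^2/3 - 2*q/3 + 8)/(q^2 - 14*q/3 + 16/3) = (3*q^2 - 5*q - 12)/(3*q - 8)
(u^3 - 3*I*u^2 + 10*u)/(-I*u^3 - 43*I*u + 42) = u*(-u^2 + 3*I*u - 10)/(I*u^3 + 43*I*u - 42)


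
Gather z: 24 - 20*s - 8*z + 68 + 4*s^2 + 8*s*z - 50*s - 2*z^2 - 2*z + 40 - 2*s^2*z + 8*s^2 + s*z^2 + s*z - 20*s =12*s^2 - 90*s + z^2*(s - 2) + z*(-2*s^2 + 9*s - 10) + 132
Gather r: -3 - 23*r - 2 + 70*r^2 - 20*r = 70*r^2 - 43*r - 5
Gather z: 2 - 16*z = 2 - 16*z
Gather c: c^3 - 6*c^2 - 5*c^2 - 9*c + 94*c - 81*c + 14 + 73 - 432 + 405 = c^3 - 11*c^2 + 4*c + 60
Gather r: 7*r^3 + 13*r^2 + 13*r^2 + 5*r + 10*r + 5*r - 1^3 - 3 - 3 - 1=7*r^3 + 26*r^2 + 20*r - 8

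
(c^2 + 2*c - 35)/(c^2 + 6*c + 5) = (c^2 + 2*c - 35)/(c^2 + 6*c + 5)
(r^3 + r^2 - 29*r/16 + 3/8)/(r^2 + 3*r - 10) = (r^3 + r^2 - 29*r/16 + 3/8)/(r^2 + 3*r - 10)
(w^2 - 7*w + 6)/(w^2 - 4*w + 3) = (w - 6)/(w - 3)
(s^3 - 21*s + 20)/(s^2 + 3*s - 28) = (s^2 + 4*s - 5)/(s + 7)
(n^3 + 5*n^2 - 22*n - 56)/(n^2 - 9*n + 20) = (n^2 + 9*n + 14)/(n - 5)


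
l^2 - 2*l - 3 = (l - 3)*(l + 1)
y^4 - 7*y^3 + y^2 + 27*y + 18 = (y - 6)*(y - 3)*(y + 1)^2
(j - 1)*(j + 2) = j^2 + j - 2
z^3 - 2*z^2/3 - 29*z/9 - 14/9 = (z - 7/3)*(z + 2/3)*(z + 1)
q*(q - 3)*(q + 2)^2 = q^4 + q^3 - 8*q^2 - 12*q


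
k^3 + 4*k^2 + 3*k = k*(k + 1)*(k + 3)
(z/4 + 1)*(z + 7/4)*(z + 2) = z^3/4 + 31*z^2/16 + 37*z/8 + 7/2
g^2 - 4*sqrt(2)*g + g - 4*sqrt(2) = (g + 1)*(g - 4*sqrt(2))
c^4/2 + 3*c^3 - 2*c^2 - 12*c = c*(c/2 + 1)*(c - 2)*(c + 6)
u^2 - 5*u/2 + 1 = (u - 2)*(u - 1/2)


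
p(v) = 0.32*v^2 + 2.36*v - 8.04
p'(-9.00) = -3.40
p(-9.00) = -3.36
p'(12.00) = 10.04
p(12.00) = 66.36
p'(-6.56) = -1.84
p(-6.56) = -9.75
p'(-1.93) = 1.12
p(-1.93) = -11.40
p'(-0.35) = 2.14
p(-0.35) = -8.83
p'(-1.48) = 1.41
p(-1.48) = -10.83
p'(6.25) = 6.36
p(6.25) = 19.21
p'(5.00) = 5.56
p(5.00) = 11.76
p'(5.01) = 5.57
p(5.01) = 11.82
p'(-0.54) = 2.01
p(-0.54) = -9.22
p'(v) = 0.64*v + 2.36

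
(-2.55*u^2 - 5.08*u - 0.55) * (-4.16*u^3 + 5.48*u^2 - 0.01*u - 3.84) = 10.608*u^5 + 7.1588*u^4 - 25.5249*u^3 + 6.8288*u^2 + 19.5127*u + 2.112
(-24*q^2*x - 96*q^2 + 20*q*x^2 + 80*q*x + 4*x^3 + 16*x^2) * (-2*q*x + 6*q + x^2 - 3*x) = 48*q^3*x^2 + 48*q^3*x - 576*q^3 - 64*q^2*x^3 - 64*q^2*x^2 + 768*q^2*x + 12*q*x^4 + 12*q*x^3 - 144*q*x^2 + 4*x^5 + 4*x^4 - 48*x^3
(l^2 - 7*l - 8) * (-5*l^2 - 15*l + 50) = -5*l^4 + 20*l^3 + 195*l^2 - 230*l - 400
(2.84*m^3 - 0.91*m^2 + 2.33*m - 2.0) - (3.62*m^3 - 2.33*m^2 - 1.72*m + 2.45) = -0.78*m^3 + 1.42*m^2 + 4.05*m - 4.45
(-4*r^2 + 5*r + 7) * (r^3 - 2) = -4*r^5 + 5*r^4 + 7*r^3 + 8*r^2 - 10*r - 14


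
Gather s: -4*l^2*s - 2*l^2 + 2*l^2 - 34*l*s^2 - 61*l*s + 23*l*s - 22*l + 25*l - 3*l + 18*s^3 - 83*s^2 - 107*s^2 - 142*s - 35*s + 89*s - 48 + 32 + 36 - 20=18*s^3 + s^2*(-34*l - 190) + s*(-4*l^2 - 38*l - 88)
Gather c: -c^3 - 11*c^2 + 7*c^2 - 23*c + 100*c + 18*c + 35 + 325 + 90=-c^3 - 4*c^2 + 95*c + 450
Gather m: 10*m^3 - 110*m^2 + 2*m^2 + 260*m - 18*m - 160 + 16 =10*m^3 - 108*m^2 + 242*m - 144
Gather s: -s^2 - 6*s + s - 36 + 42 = -s^2 - 5*s + 6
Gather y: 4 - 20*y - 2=2 - 20*y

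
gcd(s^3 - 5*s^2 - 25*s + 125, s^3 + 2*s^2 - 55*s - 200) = s + 5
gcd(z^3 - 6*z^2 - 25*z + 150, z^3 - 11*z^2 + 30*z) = z^2 - 11*z + 30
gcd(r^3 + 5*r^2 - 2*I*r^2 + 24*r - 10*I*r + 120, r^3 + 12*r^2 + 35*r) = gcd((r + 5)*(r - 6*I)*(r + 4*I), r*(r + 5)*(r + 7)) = r + 5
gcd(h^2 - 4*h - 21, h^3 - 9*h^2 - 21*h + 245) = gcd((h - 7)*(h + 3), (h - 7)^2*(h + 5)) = h - 7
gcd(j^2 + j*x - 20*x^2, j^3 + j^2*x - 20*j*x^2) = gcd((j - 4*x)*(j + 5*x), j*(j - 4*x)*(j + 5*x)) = -j^2 - j*x + 20*x^2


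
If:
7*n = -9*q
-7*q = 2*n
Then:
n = 0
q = 0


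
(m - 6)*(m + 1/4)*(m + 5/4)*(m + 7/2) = m^4 - m^3 - 391*m^2/16 - 1033*m/32 - 105/16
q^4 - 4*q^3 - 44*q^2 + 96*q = q*(q - 8)*(q - 2)*(q + 6)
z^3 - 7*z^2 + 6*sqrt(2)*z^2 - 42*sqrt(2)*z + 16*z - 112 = (z - 7)*(z + 2*sqrt(2))*(z + 4*sqrt(2))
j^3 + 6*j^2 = j^2*(j + 6)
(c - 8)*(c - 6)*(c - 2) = c^3 - 16*c^2 + 76*c - 96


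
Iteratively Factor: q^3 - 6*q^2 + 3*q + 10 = (q + 1)*(q^2 - 7*q + 10) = (q - 2)*(q + 1)*(q - 5)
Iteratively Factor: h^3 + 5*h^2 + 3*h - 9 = (h - 1)*(h^2 + 6*h + 9) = (h - 1)*(h + 3)*(h + 3)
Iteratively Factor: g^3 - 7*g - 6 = (g - 3)*(g^2 + 3*g + 2) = (g - 3)*(g + 2)*(g + 1)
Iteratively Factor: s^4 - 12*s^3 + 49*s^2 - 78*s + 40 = (s - 4)*(s^3 - 8*s^2 + 17*s - 10) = (s - 4)*(s - 1)*(s^2 - 7*s + 10) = (s - 4)*(s - 2)*(s - 1)*(s - 5)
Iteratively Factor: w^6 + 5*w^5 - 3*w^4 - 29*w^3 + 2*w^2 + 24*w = (w + 4)*(w^5 + w^4 - 7*w^3 - w^2 + 6*w) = (w - 1)*(w + 4)*(w^4 + 2*w^3 - 5*w^2 - 6*w) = (w - 2)*(w - 1)*(w + 4)*(w^3 + 4*w^2 + 3*w) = (w - 2)*(w - 1)*(w + 1)*(w + 4)*(w^2 + 3*w) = (w - 2)*(w - 1)*(w + 1)*(w + 3)*(w + 4)*(w)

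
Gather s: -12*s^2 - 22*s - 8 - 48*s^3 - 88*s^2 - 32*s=-48*s^3 - 100*s^2 - 54*s - 8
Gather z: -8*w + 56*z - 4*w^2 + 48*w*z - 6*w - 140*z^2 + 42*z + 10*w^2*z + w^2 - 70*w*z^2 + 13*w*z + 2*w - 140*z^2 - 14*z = -3*w^2 - 12*w + z^2*(-70*w - 280) + z*(10*w^2 + 61*w + 84)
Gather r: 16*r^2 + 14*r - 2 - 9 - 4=16*r^2 + 14*r - 15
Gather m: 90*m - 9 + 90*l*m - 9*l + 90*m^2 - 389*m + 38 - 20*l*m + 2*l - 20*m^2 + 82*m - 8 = -7*l + 70*m^2 + m*(70*l - 217) + 21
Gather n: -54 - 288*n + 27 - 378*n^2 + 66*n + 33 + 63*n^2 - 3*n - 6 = -315*n^2 - 225*n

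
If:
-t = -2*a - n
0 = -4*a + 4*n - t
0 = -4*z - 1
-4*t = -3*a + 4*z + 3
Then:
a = -2/13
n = -4/13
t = -8/13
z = -1/4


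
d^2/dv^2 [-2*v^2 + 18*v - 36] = -4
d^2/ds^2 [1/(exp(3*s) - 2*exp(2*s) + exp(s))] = (9*exp(2*s) - 4*exp(s) + 1)*exp(-s)/(exp(4*s) - 4*exp(3*s) + 6*exp(2*s) - 4*exp(s) + 1)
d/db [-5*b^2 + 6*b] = 6 - 10*b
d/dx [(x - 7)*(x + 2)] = 2*x - 5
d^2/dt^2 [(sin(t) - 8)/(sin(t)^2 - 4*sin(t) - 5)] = (-9*(1 - cos(2*t))^2/4 + 1739*sin(t)/4 - 29*sin(3*t)/4 + 145*cos(2*t)/2 + cos(4*t) - 899/2)/((sin(t) - 5)^3*(sin(t) + 1)^2)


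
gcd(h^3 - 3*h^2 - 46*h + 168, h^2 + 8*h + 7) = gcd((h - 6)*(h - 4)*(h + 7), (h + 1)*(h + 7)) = h + 7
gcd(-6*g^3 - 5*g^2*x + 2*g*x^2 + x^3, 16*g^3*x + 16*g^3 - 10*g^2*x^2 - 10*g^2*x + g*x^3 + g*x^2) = -2*g + x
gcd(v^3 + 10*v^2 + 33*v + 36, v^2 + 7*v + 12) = v^2 + 7*v + 12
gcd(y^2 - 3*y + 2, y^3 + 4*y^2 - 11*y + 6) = y - 1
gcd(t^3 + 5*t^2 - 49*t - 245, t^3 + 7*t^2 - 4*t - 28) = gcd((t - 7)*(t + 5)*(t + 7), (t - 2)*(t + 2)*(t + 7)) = t + 7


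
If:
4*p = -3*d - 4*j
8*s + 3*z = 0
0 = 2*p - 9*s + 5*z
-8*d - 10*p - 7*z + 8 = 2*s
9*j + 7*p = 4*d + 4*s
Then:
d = -2528/9727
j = -9628/9727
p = 11524/9727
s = 1032/9727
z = -2752/9727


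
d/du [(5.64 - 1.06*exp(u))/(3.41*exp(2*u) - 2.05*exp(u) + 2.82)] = (3.6146*exp(2*u) - 38.4648*exp(u) + 8.5728)*exp(u)/(11.6281*exp(4*u) - 13.981*exp(3*u) + 23.4349*exp(2*u) - 11.562*exp(u) + 7.9524)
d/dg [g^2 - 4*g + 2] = 2*g - 4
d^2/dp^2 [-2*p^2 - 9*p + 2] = -4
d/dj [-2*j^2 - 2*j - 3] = -4*j - 2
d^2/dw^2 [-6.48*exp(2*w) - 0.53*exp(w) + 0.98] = (-25.92*exp(w) - 0.53)*exp(w)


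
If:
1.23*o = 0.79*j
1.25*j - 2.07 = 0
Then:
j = 1.66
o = 1.06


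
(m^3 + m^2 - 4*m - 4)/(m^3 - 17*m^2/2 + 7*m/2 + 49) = 2*(m^2 - m - 2)/(2*m^2 - 21*m + 49)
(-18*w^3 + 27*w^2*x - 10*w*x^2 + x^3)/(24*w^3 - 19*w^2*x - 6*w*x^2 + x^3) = (18*w^2 - 9*w*x + x^2)/(-24*w^2 - 5*w*x + x^2)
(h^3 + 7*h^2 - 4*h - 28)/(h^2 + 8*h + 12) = (h^2 + 5*h - 14)/(h + 6)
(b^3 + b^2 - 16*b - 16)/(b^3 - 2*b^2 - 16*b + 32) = (b + 1)/(b - 2)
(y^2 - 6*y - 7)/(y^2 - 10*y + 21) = (y + 1)/(y - 3)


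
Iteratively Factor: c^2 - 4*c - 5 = (c - 5)*(c + 1)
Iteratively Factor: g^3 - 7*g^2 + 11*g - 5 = (g - 1)*(g^2 - 6*g + 5) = (g - 1)^2*(g - 5)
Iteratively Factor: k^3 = (k)*(k^2) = k^2*(k)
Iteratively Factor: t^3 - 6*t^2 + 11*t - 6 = (t - 3)*(t^2 - 3*t + 2) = (t - 3)*(t - 2)*(t - 1)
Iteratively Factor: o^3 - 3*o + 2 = (o - 1)*(o^2 + o - 2) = (o - 1)^2*(o + 2)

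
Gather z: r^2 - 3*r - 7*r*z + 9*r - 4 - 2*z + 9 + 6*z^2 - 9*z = r^2 + 6*r + 6*z^2 + z*(-7*r - 11) + 5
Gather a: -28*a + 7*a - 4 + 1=-21*a - 3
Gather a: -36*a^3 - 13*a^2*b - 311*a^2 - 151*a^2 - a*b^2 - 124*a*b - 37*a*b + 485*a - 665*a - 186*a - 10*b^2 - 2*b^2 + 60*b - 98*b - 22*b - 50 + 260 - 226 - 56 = -36*a^3 + a^2*(-13*b - 462) + a*(-b^2 - 161*b - 366) - 12*b^2 - 60*b - 72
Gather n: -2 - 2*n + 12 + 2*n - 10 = 0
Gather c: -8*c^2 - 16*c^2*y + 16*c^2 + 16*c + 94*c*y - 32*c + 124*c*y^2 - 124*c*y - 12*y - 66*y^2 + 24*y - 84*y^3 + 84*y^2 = c^2*(8 - 16*y) + c*(124*y^2 - 30*y - 16) - 84*y^3 + 18*y^2 + 12*y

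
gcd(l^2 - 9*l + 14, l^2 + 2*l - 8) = l - 2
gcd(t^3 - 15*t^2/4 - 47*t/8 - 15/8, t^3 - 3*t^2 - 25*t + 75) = t - 5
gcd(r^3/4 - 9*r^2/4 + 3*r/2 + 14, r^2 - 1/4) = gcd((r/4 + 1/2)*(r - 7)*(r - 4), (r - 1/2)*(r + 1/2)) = 1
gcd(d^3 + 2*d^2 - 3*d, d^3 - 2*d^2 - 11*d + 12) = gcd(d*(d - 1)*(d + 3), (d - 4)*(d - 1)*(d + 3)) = d^2 + 2*d - 3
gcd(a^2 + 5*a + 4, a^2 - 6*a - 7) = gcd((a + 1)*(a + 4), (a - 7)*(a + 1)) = a + 1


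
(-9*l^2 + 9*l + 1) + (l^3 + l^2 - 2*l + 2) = l^3 - 8*l^2 + 7*l + 3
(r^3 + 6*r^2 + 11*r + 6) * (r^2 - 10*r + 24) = r^5 - 4*r^4 - 25*r^3 + 40*r^2 + 204*r + 144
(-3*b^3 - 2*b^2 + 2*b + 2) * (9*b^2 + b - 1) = -27*b^5 - 21*b^4 + 19*b^3 + 22*b^2 - 2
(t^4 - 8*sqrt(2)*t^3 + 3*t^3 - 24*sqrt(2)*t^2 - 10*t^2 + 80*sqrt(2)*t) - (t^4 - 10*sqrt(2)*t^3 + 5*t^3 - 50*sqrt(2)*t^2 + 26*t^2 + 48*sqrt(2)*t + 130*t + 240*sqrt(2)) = -2*t^3 + 2*sqrt(2)*t^3 - 36*t^2 + 26*sqrt(2)*t^2 - 130*t + 32*sqrt(2)*t - 240*sqrt(2)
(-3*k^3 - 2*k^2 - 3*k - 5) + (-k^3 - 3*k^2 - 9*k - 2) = -4*k^3 - 5*k^2 - 12*k - 7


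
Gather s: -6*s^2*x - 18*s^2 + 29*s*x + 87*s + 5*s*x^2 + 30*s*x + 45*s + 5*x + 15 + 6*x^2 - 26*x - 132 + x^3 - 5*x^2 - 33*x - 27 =s^2*(-6*x - 18) + s*(5*x^2 + 59*x + 132) + x^3 + x^2 - 54*x - 144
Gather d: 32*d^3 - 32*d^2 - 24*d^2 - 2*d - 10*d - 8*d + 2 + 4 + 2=32*d^3 - 56*d^2 - 20*d + 8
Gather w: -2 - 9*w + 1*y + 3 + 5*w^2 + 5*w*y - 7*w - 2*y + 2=5*w^2 + w*(5*y - 16) - y + 3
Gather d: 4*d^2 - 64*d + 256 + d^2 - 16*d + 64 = 5*d^2 - 80*d + 320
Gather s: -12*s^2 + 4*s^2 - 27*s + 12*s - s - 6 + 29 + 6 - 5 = -8*s^2 - 16*s + 24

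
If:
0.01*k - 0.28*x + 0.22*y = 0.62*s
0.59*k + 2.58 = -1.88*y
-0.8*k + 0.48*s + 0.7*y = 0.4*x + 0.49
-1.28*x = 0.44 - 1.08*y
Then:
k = -0.84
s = 0.17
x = -1.28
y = -1.11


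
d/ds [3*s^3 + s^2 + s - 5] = 9*s^2 + 2*s + 1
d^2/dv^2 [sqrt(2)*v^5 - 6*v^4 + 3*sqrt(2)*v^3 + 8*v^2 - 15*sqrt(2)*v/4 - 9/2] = 20*sqrt(2)*v^3 - 72*v^2 + 18*sqrt(2)*v + 16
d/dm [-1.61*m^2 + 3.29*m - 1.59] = 3.29 - 3.22*m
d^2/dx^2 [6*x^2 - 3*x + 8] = 12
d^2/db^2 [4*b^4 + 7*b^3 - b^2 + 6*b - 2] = 48*b^2 + 42*b - 2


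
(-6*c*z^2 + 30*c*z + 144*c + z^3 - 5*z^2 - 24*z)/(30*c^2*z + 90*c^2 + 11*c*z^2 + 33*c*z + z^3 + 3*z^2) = (-6*c*z + 48*c + z^2 - 8*z)/(30*c^2 + 11*c*z + z^2)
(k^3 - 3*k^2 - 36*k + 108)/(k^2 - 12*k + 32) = (k^3 - 3*k^2 - 36*k + 108)/(k^2 - 12*k + 32)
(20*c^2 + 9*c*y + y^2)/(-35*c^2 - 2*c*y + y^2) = (4*c + y)/(-7*c + y)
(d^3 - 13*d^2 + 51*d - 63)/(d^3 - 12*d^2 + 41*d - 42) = (d - 3)/(d - 2)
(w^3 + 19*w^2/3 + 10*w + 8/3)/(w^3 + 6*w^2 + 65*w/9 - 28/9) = 3*(3*w^2 + 7*w + 2)/(9*w^2 + 18*w - 7)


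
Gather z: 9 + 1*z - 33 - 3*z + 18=-2*z - 6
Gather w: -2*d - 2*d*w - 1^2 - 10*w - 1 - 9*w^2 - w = -2*d - 9*w^2 + w*(-2*d - 11) - 2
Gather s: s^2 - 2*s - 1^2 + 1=s^2 - 2*s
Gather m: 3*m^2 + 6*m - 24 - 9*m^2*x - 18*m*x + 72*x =m^2*(3 - 9*x) + m*(6 - 18*x) + 72*x - 24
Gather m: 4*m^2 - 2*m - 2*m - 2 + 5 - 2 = 4*m^2 - 4*m + 1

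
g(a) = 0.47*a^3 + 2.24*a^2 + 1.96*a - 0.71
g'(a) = 1.41*a^2 + 4.48*a + 1.96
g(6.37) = 224.15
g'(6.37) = 87.71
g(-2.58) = 1.07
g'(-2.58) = -0.21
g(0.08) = -0.54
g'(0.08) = 2.33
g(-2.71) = 1.08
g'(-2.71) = 0.17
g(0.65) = 1.64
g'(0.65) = 5.47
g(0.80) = 2.53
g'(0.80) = 6.45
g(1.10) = 4.78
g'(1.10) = 8.59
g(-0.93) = -0.97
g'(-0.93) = -0.99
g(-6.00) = -33.35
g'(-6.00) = 25.84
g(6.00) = 193.21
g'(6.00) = 79.60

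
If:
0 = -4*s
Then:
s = 0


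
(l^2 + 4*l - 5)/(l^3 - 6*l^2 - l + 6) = (l + 5)/(l^2 - 5*l - 6)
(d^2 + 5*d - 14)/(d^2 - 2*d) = (d + 7)/d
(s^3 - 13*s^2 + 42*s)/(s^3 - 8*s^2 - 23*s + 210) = s/(s + 5)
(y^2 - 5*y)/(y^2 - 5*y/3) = 3*(y - 5)/(3*y - 5)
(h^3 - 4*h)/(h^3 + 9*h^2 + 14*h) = (h - 2)/(h + 7)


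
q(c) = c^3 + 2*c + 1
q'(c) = 3*c^2 + 2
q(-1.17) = -2.94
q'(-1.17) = 6.11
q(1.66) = 8.89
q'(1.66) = 10.27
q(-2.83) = -27.33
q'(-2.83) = 26.03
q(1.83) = 10.79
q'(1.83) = 12.05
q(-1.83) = -8.79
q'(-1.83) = 12.05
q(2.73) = 26.81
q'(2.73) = 24.36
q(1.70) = 9.31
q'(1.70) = 10.67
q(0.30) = 1.63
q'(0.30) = 2.27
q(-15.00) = -3404.00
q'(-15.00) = 677.00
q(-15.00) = -3404.00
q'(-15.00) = 677.00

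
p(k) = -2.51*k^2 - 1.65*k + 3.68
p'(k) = -5.02*k - 1.65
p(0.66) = 1.50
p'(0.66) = -4.96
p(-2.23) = -5.12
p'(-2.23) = 9.54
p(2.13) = -11.22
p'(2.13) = -12.34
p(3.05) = -24.70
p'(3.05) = -16.96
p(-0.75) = 3.51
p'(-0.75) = 2.12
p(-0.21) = 3.92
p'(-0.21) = -0.60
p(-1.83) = -1.71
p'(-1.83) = 7.54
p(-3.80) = -26.29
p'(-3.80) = 17.43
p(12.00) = -377.56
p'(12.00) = -61.89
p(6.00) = -96.58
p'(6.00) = -31.77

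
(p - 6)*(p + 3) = p^2 - 3*p - 18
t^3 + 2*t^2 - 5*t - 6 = (t - 2)*(t + 1)*(t + 3)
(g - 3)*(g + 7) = g^2 + 4*g - 21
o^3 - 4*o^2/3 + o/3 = o*(o - 1)*(o - 1/3)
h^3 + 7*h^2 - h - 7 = (h - 1)*(h + 1)*(h + 7)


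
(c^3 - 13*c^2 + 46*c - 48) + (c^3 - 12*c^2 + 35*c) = 2*c^3 - 25*c^2 + 81*c - 48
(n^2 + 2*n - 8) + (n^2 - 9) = 2*n^2 + 2*n - 17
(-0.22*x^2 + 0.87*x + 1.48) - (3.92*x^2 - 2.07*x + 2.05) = -4.14*x^2 + 2.94*x - 0.57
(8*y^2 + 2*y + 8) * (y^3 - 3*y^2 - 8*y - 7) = 8*y^5 - 22*y^4 - 62*y^3 - 96*y^2 - 78*y - 56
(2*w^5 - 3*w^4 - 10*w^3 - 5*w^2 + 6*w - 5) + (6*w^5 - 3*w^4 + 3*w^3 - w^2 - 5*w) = 8*w^5 - 6*w^4 - 7*w^3 - 6*w^2 + w - 5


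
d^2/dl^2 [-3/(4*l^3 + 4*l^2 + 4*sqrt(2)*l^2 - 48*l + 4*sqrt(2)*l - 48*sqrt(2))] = 3*((3*l + 1 + sqrt(2))*(l^3 + l^2 + sqrt(2)*l^2 - 12*l + sqrt(2)*l - 12*sqrt(2)) - (3*l^2 + 2*l + 2*sqrt(2)*l - 12 + sqrt(2))^2)/(2*(l^3 + l^2 + sqrt(2)*l^2 - 12*l + sqrt(2)*l - 12*sqrt(2))^3)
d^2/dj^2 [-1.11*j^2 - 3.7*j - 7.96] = -2.22000000000000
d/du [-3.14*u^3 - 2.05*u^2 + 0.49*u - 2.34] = -9.42*u^2 - 4.1*u + 0.49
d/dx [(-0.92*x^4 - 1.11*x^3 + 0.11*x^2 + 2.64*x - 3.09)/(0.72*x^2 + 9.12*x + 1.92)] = (-1.3248*x^5 - 25.9704*x^4 - 27.312*x^3 - 7.2912*x^2 + 4.872*x + 33.2496)/(0.5184*x^4 + 13.1328*x^3 + 85.9392*x^2 + 35.0208*x + 3.6864)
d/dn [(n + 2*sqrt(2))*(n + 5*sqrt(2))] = 2*n + 7*sqrt(2)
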